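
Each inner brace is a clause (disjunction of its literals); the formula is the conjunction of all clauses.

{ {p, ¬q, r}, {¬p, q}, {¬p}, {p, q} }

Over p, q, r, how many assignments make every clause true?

1

There are 2^3 = 8 truth assignments over (p, q, r).
Split on r. With r = True, the clauses containing r are satisfied and ¬r drops from the rest; 1 of the 2^2 = 4 assignments to the other variables satisfy what remains.
With r = False, by the same count on the reduced clause set, 0 assignments work.
Total: 1 + 0 = 1.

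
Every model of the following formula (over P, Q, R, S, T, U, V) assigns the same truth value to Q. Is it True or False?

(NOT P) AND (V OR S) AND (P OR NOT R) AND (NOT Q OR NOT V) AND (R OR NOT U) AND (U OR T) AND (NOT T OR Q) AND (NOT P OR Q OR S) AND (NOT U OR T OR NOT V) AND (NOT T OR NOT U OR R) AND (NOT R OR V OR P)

Suppose Q = false.
Unit clause (NOT P) forces P = false.
Unit clause (NOT R) forces R = false.
Unit clause (NOT U) forces U = false.
Unit clause (T) forces T = true.
That conflicts with the unit clause (NOT T).
So every satisfying assignment has Q = True.

True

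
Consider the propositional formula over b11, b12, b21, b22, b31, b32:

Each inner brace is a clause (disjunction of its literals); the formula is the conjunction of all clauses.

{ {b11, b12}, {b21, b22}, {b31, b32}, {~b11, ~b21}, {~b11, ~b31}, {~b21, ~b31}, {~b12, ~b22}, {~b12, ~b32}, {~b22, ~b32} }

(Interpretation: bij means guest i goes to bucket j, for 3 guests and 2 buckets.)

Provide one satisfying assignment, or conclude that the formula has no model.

UNSATISFIABLE

Case b11 = 1:
The clause (~b21) is unit, so b21 = 0.
The clause (b22) is unit, so b22 = 1.
The clause (~b31) is unit, so b31 = 0.
The clause (b32) is unit, so b32 = 1.
Now (~b32) is unsatisfied and unit — conflict.
That branch fails; take b11 = 0 instead.
The clause (b12) is unit, so b12 = 1.
The clause (~b22) is unit, so b22 = 0.
The clause (b21) is unit, so b21 = 1.
The clause (~b31) is unit, so b31 = 0.
The clause (b32) is unit, so b32 = 1.
Now (~b32) is unsatisfied and unit — conflict.
Neither b11 = 1 nor b11 = 0 works.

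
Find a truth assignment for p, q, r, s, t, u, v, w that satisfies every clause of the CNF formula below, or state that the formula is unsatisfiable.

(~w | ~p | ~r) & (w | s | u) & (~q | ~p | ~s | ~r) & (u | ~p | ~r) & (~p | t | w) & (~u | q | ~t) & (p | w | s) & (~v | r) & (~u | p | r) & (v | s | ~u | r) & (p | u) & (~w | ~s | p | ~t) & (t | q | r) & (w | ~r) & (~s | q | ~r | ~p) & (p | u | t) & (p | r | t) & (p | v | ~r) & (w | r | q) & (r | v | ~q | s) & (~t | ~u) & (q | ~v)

Branch on v: set v = 0.
Branch on p: set p = 1.
Branch on w: set w = 1.
From the singleton clause (~r), r = 0.
Branch on s: set s = 1.
Branch on t: set t = 1.
From the singleton clause (~u), u = 0.
All clauses hold; q can take either value.

p ↦ 1; q ↦ 0; r ↦ 0; s ↦ 1; t ↦ 1; u ↦ 0; v ↦ 0; w ↦ 1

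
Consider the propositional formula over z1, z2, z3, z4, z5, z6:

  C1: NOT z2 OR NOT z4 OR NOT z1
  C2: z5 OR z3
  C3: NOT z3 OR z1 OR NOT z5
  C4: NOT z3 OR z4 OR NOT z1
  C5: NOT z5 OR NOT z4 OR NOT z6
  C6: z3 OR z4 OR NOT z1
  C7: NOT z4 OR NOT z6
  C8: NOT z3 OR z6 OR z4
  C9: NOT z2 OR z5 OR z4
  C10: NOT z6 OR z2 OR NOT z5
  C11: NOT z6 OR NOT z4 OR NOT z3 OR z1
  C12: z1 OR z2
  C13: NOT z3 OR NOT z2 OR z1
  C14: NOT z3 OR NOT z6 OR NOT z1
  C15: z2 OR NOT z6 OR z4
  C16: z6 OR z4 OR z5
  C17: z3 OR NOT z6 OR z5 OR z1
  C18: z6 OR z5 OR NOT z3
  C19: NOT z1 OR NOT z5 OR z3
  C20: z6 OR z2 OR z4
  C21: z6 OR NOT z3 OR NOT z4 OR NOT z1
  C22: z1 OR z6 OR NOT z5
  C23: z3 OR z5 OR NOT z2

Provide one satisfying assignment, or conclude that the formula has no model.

Try z5 = true.
Try z3 = false.
Unit clause (NOT z1) forces z1 = false.
Unit clause (z2) forces z2 = true.
Unit clause (z6) forces z6 = true.
Unit clause (NOT z4) forces z4 = false.
This assignment satisfies each clause.

z1: false, z2: true, z3: false, z4: false, z5: true, z6: true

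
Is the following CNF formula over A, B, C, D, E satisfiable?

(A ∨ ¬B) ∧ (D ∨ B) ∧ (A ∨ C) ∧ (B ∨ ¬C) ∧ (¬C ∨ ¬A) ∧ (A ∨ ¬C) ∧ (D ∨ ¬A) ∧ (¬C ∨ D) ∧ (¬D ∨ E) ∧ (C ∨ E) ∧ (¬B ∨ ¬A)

Case A = True:
The clause (¬C) is unit, so C = False.
The clause (D) is unit, so D = True.
The clause (E) is unit, so E = True.
The clause (¬B) is unit, so B = False.
All clauses are satisfied.
A satisfying assignment: A: True, B: False, C: False, D: True, E: True.

Yes, satisfiable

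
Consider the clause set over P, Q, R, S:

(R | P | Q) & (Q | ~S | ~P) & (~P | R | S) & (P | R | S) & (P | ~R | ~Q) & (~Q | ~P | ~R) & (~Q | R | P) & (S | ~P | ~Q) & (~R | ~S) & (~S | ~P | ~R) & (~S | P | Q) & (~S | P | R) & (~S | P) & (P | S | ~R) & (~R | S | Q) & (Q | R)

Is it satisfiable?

Satisfiable

Case R = 0:
From the singleton clause (Q), Q = 1.
From the singleton clause (P), P = 1.
From the singleton clause (S), S = 1.
All clauses are satisfied.
A satisfying assignment: P=1; Q=1; R=0; S=1.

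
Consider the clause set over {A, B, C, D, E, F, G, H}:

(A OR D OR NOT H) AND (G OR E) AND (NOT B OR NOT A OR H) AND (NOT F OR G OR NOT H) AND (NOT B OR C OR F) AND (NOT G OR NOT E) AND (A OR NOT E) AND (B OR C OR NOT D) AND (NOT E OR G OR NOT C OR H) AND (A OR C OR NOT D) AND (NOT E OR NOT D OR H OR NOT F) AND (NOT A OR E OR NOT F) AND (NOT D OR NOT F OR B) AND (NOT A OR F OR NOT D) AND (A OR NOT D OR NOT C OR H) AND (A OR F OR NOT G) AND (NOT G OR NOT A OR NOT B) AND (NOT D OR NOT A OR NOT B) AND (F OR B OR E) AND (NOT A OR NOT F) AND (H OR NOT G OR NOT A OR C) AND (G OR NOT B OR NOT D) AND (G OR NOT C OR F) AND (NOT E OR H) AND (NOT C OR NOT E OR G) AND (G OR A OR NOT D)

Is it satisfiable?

Yes, satisfiable

Suppose G = true.
The clause (NOT E) is unit, so E = false.
Suppose A = false.
The clause (F) is unit, so F = true.
Suppose D = false.
The clause (NOT H) is unit, so H = false.
No clause remains; B, C are free.
A satisfying assignment: A: false, B: false, C: true, D: false, E: false, F: true, G: true, H: false.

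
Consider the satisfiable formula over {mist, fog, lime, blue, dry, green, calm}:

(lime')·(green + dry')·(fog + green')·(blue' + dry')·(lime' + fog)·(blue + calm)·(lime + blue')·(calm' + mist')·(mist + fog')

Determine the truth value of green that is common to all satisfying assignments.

False

Suppose green = 1.
(lime') alone gives lime = 0.
(fog) alone gives fog = 1.
(blue') alone gives blue = 0.
(calm) alone gives calm = 1.
(mist') alone gives mist = 0.
But (mist) is also a unit clause — contradiction.
So every satisfying assignment has green = False.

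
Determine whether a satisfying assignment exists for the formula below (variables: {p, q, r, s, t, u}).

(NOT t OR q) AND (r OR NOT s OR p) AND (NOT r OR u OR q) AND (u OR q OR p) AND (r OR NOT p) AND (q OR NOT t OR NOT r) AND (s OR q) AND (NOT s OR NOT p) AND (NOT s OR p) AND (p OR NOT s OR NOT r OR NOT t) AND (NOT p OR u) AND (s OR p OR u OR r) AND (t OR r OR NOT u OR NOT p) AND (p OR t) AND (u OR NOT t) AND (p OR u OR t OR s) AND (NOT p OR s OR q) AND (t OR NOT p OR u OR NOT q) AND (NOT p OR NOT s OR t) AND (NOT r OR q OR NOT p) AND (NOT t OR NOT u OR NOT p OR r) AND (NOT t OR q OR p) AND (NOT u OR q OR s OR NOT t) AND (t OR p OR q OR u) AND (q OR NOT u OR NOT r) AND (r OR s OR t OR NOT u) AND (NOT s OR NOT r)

Try t = false.
The clause (p) is unit, so p = true.
The clause (r) is unit, so r = true.
The clause (NOT s) is unit, so s = false.
The clause (q) is unit, so q = true.
The clause (u) is unit, so u = true.
This assignment satisfies each clause.
A satisfying assignment: p: true, q: true, r: true, s: false, t: false, u: true.

Yes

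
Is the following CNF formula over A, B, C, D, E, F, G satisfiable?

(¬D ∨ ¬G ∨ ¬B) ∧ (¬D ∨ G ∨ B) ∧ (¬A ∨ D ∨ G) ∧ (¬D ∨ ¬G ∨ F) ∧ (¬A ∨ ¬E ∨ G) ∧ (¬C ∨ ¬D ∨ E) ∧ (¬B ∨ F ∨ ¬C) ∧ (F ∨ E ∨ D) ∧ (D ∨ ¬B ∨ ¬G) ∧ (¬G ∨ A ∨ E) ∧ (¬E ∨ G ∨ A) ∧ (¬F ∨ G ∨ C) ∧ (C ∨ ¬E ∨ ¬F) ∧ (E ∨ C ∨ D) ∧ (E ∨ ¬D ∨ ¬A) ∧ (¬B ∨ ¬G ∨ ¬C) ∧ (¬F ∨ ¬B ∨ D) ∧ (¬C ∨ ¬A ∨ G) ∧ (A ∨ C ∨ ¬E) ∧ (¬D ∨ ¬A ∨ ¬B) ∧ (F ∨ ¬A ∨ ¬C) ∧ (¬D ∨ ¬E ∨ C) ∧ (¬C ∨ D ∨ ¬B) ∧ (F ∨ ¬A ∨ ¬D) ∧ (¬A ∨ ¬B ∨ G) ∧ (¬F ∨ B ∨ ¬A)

Yes

Branch on D: set D = False.
Branch on A: set A = False.
Branch on F: set F = True.
The clause (¬B) is unit, so B = False.
Branch on G: set G = True.
The clause (E) is unit, so E = True.
The clause (C) is unit, so C = True.
Every clause now holds.
A satisfying assignment: A=False, B=False, C=True, D=False, E=True, F=True, G=True.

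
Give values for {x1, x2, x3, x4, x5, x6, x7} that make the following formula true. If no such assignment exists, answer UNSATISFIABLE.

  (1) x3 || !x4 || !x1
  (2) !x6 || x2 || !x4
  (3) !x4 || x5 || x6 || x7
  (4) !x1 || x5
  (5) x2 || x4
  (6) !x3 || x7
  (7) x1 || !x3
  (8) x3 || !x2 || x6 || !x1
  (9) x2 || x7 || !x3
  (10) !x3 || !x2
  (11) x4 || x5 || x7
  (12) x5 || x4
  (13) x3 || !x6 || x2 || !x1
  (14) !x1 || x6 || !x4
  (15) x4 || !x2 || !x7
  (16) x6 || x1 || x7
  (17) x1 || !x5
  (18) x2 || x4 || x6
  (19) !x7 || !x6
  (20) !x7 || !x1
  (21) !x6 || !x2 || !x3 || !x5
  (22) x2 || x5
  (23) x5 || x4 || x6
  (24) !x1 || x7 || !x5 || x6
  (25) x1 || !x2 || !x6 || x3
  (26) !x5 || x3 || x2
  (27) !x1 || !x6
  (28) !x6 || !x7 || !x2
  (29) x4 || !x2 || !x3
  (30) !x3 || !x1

Try x1 = false.
The clause (!x3) is unit, so x3 = false.
The clause (!x5) is unit, so x5 = false.
The clause (x4) is unit, so x4 = true.
The clause (x2) is unit, so x2 = true.
The clause (!x6) is unit, so x6 = false.
The clause (x7) is unit, so x7 = true.
All clauses are satisfied.

x1: false,  x2: true,  x3: false,  x4: true,  x5: false,  x6: false,  x7: true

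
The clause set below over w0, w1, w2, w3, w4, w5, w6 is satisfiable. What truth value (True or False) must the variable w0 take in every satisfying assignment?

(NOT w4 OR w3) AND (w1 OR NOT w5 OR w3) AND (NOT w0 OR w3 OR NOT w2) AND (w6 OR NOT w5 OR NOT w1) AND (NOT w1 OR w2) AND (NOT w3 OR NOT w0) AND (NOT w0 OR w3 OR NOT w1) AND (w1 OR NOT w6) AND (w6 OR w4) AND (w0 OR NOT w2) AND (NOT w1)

False

Suppose w0 = true.
From the singleton clause (NOT w3), w3 = false.
From the singleton clause (NOT w4), w4 = false.
From the singleton clause (NOT w2), w2 = false.
From the singleton clause (NOT w1), w1 = false.
From the singleton clause (NOT w5), w5 = false.
From the singleton clause (NOT w6), w6 = false.
That conflicts with the unit clause (w6).
So every satisfying assignment has w0 = False.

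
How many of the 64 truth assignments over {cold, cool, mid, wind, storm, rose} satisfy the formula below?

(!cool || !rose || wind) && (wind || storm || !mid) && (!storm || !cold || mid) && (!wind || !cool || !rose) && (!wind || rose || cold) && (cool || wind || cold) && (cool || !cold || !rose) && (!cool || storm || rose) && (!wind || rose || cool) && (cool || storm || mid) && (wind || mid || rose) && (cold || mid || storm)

There are 2^6 = 64 truth assignments over (cold, cool, mid, wind, storm, rose).
Split on wind. With wind = true, the clauses containing wind are satisfied and !wind drops from the rest; 4 of the 2^5 = 32 assignments to the other variables satisfy what remains.
With wind = false, by the same count on the reduced clause set, 3 assignments work.
Total: 4 + 3 = 7.

7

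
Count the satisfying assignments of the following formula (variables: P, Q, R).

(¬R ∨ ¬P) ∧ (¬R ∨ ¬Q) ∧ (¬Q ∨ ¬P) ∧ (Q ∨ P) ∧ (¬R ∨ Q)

There are 2^3 = 8 truth assignments over (P, Q, R).
Split on Q. With Q = True, the clauses containing Q are satisfied and ¬Q drops from the rest; 1 of the 2^2 = 4 assignments to the other variables satisfy what remains.
With Q = False, by the same count on the reduced clause set, 1 assignment works.
(One model: P=F, Q=T, R=F.)
Total: 1 + 1 = 2.

2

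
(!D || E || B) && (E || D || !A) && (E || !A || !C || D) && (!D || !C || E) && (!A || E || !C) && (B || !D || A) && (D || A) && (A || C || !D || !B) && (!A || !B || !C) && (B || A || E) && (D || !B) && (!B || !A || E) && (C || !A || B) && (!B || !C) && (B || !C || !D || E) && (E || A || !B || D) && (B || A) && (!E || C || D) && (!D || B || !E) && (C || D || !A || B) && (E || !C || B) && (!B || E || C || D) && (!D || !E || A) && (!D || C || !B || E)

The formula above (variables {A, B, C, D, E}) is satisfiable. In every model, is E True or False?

True

Suppose E = false.
Try D = false.
The clause (!A) is unit, so A = false.
But (A) is also a unit clause — contradiction.
So D must be the other value — set D = true.
The clause (B) is unit, so B = true.
The clause (!C) is unit, so C = false.
But (C) is also a unit clause — contradiction.
Either choice for D ends in contradiction.
So every satisfying assignment has E = True.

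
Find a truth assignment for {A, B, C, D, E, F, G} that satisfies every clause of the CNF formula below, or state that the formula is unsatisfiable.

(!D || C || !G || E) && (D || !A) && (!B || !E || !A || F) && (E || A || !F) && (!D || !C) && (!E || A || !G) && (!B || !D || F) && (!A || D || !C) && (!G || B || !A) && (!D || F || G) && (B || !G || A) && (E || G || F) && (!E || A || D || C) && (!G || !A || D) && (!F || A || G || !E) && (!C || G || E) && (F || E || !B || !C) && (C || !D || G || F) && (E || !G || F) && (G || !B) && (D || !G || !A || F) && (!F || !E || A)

A ↦ true,  B ↦ false,  C ↦ false,  D ↦ true,  E ↦ true,  F ↦ true,  G ↦ false

Suppose D = true.
The clause (!C) is unit, so C = false.
Suppose G = false.
The clause (F) is unit, so F = true.
The clause (!B) is unit, so B = false.
Suppose E = true.
The clause (A) is unit, so A = true.
This assignment satisfies each clause.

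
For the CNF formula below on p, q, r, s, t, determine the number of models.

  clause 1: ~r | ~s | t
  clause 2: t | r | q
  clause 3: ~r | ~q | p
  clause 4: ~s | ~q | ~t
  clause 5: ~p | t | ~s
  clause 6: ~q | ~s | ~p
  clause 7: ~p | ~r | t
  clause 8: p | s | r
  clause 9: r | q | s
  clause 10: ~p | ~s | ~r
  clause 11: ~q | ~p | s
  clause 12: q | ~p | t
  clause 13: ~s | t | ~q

6

There are 2^5 = 32 truth assignments over (p, q, r, s, t).
Split on r. With r = 1, the clauses containing r are satisfied and ~r drops from the rest; 4 of the 2^4 = 16 assignments to the other variables satisfy what remains.
With r = 0, by the same count on the reduced clause set, 2 assignments work.
Total: 4 + 2 = 6.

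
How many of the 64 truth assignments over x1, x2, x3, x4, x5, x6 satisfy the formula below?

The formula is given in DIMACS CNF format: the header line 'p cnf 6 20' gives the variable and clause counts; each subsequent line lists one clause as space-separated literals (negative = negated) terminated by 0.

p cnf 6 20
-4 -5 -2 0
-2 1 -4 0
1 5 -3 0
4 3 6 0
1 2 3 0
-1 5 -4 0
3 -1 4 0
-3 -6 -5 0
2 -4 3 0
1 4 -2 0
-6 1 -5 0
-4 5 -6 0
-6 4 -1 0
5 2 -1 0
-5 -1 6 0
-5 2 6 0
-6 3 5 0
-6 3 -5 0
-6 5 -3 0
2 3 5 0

There are 2^6 = 64 truth assignments over (x1, x2, x3, x4, x5, x6).
Split on x2. With x2 = True, the clauses containing x2 are satisfied and ¬x2 drops from the rest; 1 of the 2^5 = 32 assignments to the other variables satisfy what remains.
With x2 = False, by the same count on the reduced clause set, 0 assignments work.
(One model: x1=T, x2=T, x3=T, x4=F, x5=F, x6=F.)
Total: 1 + 0 = 1.

1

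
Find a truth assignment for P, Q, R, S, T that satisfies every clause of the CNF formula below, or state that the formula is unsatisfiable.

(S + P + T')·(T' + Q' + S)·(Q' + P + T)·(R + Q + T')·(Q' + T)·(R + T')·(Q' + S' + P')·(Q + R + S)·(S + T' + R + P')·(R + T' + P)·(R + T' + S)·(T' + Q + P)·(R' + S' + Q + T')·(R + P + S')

Try Q = 0.
Try R = 1.
Try T = 1.
Unit clause (P) forces P = 1.
Unit clause (S') forces S = 0.
This assignment satisfies each clause.

P ↦ 1; Q ↦ 0; R ↦ 1; S ↦ 0; T ↦ 1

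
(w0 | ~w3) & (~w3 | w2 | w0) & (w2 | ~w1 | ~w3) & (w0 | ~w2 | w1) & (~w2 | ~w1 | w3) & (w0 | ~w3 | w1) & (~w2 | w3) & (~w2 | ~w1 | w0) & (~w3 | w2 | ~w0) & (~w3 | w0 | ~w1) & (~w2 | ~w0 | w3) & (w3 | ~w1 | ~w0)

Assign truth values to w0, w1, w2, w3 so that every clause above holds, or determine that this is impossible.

w0: 1, w1: 1, w2: 1, w3: 1

Case w0 = 1:
Case w2 = 1:
(w3) alone gives w3 = 1.
All clauses hold; w1 can take either value.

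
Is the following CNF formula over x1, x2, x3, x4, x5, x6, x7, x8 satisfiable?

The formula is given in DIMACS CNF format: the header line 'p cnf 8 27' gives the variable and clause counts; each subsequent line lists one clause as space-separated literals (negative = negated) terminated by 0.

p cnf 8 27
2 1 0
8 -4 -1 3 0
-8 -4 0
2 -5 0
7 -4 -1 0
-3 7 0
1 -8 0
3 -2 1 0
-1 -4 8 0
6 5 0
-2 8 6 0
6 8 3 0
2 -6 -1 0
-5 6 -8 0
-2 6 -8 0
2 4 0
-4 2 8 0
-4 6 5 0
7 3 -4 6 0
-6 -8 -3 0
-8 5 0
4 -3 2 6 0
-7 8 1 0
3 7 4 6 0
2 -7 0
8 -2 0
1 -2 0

Yes

Branch on x2: set x2 = True.
(x8) alone gives x8 = True.
(¬x4) alone gives x4 = False.
(x1) alone gives x1 = True.
(x6) alone gives x6 = True.
(¬x3) alone gives x3 = False.
(x5) alone gives x5 = True.
No clause remains; x7 is free.
A satisfying assignment: x1 ↦ True,  x2 ↦ True,  x3 ↦ False,  x4 ↦ False,  x5 ↦ True,  x6 ↦ True,  x7 ↦ True,  x8 ↦ True.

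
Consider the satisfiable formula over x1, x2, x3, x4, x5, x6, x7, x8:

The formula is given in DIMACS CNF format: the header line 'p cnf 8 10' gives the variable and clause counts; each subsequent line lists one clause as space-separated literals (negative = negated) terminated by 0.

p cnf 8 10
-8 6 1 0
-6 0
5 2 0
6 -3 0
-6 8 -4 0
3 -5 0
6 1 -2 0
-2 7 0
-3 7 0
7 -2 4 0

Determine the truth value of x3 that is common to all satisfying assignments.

False

Suppose x3 = True.
Unit clause (¬x6) forces x6 = False.
But (x6) is also a unit clause — contradiction.
So every satisfying assignment has x3 = False.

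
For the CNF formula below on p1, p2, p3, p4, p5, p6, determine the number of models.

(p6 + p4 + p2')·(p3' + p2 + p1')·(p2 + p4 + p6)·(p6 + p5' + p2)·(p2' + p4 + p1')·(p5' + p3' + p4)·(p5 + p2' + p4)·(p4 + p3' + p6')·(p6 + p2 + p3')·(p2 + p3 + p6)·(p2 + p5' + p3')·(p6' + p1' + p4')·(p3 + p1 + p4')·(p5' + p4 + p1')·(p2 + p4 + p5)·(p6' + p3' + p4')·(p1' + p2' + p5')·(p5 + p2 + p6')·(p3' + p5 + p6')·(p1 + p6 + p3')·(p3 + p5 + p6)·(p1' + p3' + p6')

There are 2^6 = 64 truth assignments over (p1, p2, p3, p4, p5, p6).
Split on p5. With p5 = 1, the clauses containing p5 are satisfied and p5' drops from the rest; 2 of the 2^5 = 32 assignments to the other variables satisfy what remains.
With p5 = 0, by the same count on the reduced clause set, 1 assignment works.
Total: 2 + 1 = 3.

3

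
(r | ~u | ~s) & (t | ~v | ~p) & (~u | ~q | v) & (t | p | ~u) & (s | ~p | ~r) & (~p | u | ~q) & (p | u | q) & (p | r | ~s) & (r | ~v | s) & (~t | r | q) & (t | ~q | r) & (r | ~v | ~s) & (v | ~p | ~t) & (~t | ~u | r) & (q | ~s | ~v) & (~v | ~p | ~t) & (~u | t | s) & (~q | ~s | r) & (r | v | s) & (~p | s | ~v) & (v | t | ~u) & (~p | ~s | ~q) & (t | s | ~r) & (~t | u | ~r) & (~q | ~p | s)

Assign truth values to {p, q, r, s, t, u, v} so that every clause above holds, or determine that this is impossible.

p: 0,  q: 1,  r: 1,  s: 1,  t: 0,  u: 0,  v: 1

Branch on r: set r = 1.
Branch on s: set s = 1.
Branch on q: set q = 1.
Unit clause (~p) forces p = 0.
Branch on u: set u = 0.
Unit clause (~t) forces t = 0.
Every clause is now satisfied; v is unconstrained.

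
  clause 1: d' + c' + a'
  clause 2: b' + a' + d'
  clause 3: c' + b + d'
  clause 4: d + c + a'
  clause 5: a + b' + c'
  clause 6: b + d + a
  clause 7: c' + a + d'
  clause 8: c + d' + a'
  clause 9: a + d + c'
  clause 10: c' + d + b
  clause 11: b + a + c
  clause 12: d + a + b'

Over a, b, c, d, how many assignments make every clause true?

2

There are 2^4 = 16 truth assignments over (a, b, c, d).
Check each against the 12 clauses (columns in the order a, b, c, d):
  F F F F  ✗ fails (b + d + a)
  F F F T  ✗ fails (b + a + c)
  F F T F  ✗ fails (b + d + a)
  F F T T  ✗ fails (c' + b + d')
  F T F F  ✗ fails (d + a + b')
  F T F T  ✓ satisfies all
  F T T F  ✗ fails (a + b' + c')
  F T T T  ✗ fails (a + b' + c')
  T F F F  ✗ fails (d + c + a')
  T F F T  ✗ fails (c + d' + a')
  T F T F  ✗ fails (c' + d + b)
  T F T T  ✗ fails (d' + c' + a')
  T T F F  ✗ fails (d + c + a')
  T T F T  ✗ fails (b' + a' + d')
  T T T F  ✓ satisfies all
  T T T T  ✗ fails (d' + c' + a')
2 of the 16 rows are models.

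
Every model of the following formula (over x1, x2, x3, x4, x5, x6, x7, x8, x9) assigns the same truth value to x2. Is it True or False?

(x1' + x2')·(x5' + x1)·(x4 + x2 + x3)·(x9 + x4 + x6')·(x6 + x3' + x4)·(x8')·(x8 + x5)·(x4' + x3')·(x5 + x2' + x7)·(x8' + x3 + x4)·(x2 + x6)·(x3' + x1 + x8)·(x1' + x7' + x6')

Suppose x2 = 1.
From the singleton clause (x1'), x1 = 0.
From the singleton clause (x5'), x5 = 0.
From the singleton clause (x8'), x8 = 0.
That conflicts with the unit clause (x8).
So every satisfying assignment has x2 = False.

False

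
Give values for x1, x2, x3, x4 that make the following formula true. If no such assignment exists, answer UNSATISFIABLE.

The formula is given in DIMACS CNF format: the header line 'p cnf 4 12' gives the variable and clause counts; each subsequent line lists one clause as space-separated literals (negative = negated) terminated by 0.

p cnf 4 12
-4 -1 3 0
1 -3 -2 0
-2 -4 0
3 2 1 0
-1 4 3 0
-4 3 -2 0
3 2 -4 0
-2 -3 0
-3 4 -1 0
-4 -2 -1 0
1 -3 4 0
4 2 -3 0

x1=True,  x2=False,  x3=True,  x4=True

Case x2 = False:
Case x3 = True:
Unit clause (x4) forces x4 = True.
Every clause is now satisfied; x1 is unconstrained.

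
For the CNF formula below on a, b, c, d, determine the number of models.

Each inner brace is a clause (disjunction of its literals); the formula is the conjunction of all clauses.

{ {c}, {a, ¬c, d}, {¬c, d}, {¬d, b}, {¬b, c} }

2

There are 2^4 = 16 truth assignments over (a, b, c, d).
Split on d. With d = True, the clauses containing d are satisfied and ¬d drops from the rest; 2 of the 2^3 = 8 assignments to the other variables satisfy what remains.
With d = False, by the same count on the reduced clause set, 0 assignments work.
Total: 2 + 0 = 2.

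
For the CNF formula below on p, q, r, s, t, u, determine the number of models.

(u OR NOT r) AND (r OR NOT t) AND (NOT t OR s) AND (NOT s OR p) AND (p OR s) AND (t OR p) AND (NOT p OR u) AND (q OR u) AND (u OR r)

10

There are 2^6 = 64 truth assignments over (p, q, r, s, t, u).
Split on r. With r = true, the clauses containing r are satisfied and NOT r drops from the rest; 6 of the 2^5 = 32 assignments to the other variables satisfy what remains.
With r = false, by the same count on the reduced clause set, 4 assignments work.
Total: 6 + 4 = 10.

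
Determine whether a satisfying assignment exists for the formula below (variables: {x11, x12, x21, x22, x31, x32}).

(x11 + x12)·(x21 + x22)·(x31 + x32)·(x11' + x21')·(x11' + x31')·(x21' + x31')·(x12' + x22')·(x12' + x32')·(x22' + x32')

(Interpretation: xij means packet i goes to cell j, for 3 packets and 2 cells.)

Unsatisfiable

Try x11 = 1.
From the singleton clause (x21'), x21 = 0.
From the singleton clause (x22), x22 = 1.
From the singleton clause (x31'), x31 = 0.
From the singleton clause (x32), x32 = 1.
But (x32') is also a unit clause — contradiction.
Backtrack on x11: now try x11 = 0.
From the singleton clause (x12), x12 = 1.
From the singleton clause (x22'), x22 = 0.
From the singleton clause (x21), x21 = 1.
From the singleton clause (x31'), x31 = 0.
From the singleton clause (x32), x32 = 1.
But (x32') is also a unit clause — contradiction.
Neither x11 = 1 nor x11 = 0 works.
No assignment satisfies every clause.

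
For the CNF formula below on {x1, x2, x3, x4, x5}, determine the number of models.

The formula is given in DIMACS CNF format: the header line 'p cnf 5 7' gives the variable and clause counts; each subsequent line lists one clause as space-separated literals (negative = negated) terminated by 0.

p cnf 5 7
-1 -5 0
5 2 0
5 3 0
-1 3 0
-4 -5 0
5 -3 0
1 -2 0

2

There are 2^5 = 32 truth assignments over (x1, x2, x3, x4, x5).
Split on x2. With x2 = True, the clauses containing x2 are satisfied and ¬x2 drops from the rest; 0 of the 2^4 = 16 assignments to the other variables satisfy what remains.
With x2 = False, by the same count on the reduced clause set, 2 assignments work.
Total: 0 + 2 = 2.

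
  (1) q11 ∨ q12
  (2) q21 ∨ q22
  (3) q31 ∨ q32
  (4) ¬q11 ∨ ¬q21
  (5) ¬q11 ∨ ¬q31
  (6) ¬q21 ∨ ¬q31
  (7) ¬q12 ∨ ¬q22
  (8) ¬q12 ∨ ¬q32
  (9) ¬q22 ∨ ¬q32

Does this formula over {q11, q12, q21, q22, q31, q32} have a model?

No

Try q11 = True.
Unit clause (¬q21) forces q21 = False.
Unit clause (q22) forces q22 = True.
Unit clause (¬q31) forces q31 = False.
Unit clause (q32) forces q32 = True.
But (¬q32) is also a unit clause — contradiction.
Undo q11 and try q11 = False.
Unit clause (q12) forces q12 = True.
Unit clause (¬q22) forces q22 = False.
Unit clause (q21) forces q21 = True.
Unit clause (¬q31) forces q31 = False.
Unit clause (q32) forces q32 = True.
But (¬q32) is also a unit clause — contradiction.
Both values of q11 lead to a conflict.
No assignment satisfies every clause.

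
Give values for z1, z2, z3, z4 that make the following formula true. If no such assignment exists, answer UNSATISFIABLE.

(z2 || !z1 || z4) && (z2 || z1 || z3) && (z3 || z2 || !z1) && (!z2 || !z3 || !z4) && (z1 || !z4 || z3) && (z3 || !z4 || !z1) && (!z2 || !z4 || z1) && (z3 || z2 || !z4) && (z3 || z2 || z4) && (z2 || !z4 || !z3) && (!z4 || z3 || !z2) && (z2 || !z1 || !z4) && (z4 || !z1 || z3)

z1: false,  z2: true,  z3: true,  z4: false

Case z2 = true:
Case z3 = true:
The clause (!z4) is unit, so z4 = false.
No clause remains; z1 is free.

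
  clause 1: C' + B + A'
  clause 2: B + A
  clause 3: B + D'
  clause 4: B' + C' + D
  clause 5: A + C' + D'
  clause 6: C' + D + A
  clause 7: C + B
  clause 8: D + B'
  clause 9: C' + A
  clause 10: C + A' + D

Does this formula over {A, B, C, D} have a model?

Case B = 1:
Unit clause (D) forces D = 1.
Case A = 1:
No clause remains; C is free.
A satisfying assignment: A ↦ 1,  B ↦ 1,  C ↦ 0,  D ↦ 1.

Yes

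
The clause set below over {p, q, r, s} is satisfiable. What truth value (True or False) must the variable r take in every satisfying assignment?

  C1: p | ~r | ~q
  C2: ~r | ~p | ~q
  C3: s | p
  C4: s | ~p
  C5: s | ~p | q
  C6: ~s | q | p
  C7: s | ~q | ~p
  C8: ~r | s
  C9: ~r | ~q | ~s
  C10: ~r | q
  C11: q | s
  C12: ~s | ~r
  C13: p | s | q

False

Suppose r = 1.
Unit clause (s) forces s = 1.
But (~s) is also a unit clause — contradiction.
So every satisfying assignment has r = False.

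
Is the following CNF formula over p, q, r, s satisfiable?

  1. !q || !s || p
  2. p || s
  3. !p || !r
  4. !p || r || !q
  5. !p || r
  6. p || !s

No

Try p = true.
The clause (!r) is unit, so r = false.
That conflicts with the unit clause (r).
Undo p and try p = false.
The clause (s) is unit, so s = true.
That conflicts with the unit clause (!s).
Neither p = true nor p = false works.
No assignment satisfies every clause.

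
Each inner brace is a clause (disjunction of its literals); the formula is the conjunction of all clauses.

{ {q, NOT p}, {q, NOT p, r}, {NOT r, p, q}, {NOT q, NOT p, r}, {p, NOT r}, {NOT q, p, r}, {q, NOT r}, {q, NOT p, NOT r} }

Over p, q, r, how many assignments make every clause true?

There are 2^3 = 8 truth assignments over (p, q, r).
Check each against the 8 clauses (columns in the order p, q, r):
  F F F  ✓ satisfies all
  F F T  ✗ fails (NOT r OR p OR q)
  F T F  ✗ fails (NOT q OR p OR r)
  F T T  ✗ fails (p OR NOT r)
  T F F  ✗ fails (q OR NOT p)
  T F T  ✗ fails (q OR NOT p)
  T T F  ✗ fails (NOT q OR NOT p OR r)
  T T T  ✓ satisfies all
2 of the 8 rows are models.

2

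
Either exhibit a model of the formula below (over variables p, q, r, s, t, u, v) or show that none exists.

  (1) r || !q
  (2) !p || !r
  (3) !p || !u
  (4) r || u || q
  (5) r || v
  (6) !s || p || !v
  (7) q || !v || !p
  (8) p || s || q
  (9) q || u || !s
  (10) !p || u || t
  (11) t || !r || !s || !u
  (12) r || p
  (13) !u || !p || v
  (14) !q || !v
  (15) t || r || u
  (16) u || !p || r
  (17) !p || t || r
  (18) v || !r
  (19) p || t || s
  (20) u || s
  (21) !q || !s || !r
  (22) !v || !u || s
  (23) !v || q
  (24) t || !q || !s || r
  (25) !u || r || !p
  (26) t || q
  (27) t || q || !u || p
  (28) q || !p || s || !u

Try r = true.
Unit clause (!p) forces p = false.
Unit clause (v) forces v = true.
Unit clause (!s) forces s = false.
Unit clause (q) forces q = true.
Now (!q) is unsatisfied and unit — conflict.
So r must be the other value — set r = false.
Unit clause (!q) forces q = false.
Unit clause (u) forces u = true.
Unit clause (!p) forces p = false.
Now (p) is unsatisfied and unit — conflict.
Neither r = true nor r = false works.

UNSATISFIABLE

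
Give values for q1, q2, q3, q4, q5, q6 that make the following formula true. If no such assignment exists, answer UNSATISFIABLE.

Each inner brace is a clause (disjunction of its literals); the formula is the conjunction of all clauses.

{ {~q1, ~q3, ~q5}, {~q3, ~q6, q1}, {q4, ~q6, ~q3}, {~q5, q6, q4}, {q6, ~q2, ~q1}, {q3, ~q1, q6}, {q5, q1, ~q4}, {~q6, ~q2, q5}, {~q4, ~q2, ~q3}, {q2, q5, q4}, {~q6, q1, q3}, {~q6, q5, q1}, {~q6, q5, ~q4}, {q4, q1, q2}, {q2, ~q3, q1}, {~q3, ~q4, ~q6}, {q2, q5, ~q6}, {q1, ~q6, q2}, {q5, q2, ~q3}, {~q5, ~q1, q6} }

q1=1, q2=0, q3=0, q4=1, q5=1, q6=1

Branch on q1: set q1 = 1.
Branch on q3: set q3 = 0.
(q6) alone gives q6 = 1.
Branch on q2: set q2 = 0.
(q5) alone gives q5 = 1.
Every clause is now satisfied; q4 is unconstrained.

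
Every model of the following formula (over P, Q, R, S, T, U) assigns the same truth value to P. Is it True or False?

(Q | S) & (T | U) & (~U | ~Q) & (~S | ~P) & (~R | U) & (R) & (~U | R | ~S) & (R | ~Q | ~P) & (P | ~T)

Suppose P = 1.
From the singleton clause (~S), S = 0.
From the singleton clause (Q), Q = 1.
From the singleton clause (~U), U = 0.
From the singleton clause (T), T = 1.
From the singleton clause (~R), R = 0.
Now (R) is unsatisfied and unit — conflict.
So every satisfying assignment has P = False.

False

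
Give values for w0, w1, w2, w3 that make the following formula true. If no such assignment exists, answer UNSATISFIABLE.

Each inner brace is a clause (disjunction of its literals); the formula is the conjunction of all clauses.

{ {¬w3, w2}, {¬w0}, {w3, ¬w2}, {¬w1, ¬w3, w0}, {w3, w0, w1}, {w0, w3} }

Unit clause (¬w0) forces w0 = False.
Unit clause (w3) forces w3 = True.
Unit clause (w2) forces w2 = True.
Unit clause (¬w1) forces w1 = False.
All clauses are satisfied.

w0: False,  w1: False,  w2: True,  w3: True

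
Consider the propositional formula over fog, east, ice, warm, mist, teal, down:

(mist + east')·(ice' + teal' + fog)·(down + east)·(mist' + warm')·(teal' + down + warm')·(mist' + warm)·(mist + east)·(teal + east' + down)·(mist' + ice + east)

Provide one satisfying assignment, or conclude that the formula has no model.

Case mist = 1:
Unit clause (warm') forces warm = 0.
But (warm) is also a unit clause — contradiction.
Backtrack on mist: now try mist = 0.
Unit clause (east') forces east = 0.
But (east) is also a unit clause — contradiction.
Neither mist = 1 nor mist = 0 works.

UNSATISFIABLE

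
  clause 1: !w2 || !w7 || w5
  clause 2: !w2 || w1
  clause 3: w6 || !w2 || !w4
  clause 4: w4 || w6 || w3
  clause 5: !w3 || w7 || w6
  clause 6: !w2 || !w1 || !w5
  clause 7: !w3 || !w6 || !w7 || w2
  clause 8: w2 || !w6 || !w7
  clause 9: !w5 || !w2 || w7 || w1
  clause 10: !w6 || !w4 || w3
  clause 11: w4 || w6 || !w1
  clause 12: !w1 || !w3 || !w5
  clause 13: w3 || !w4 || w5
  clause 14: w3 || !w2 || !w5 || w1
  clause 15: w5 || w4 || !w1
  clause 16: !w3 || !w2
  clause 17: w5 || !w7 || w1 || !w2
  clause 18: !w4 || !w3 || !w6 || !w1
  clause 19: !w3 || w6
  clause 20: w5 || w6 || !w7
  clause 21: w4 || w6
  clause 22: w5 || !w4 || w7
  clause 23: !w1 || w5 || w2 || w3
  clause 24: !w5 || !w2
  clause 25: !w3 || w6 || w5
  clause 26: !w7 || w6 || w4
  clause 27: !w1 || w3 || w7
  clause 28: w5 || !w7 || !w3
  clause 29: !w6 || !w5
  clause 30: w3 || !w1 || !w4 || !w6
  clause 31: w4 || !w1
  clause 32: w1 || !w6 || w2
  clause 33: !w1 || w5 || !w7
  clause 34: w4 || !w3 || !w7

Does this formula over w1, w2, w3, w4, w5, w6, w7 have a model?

Branch on w2: set w2 = false.
Branch on w6: set w6 = false.
From the singleton clause (!w3), w3 = false.
From the singleton clause (w4), w4 = true.
From the singleton clause (w5), w5 = true.
Branch on w1: set w1 = false.
All clauses hold; w7 can take either value.
A satisfying assignment: w1: false; w2: false; w3: false; w4: true; w5: true; w6: false; w7: true.

Satisfiable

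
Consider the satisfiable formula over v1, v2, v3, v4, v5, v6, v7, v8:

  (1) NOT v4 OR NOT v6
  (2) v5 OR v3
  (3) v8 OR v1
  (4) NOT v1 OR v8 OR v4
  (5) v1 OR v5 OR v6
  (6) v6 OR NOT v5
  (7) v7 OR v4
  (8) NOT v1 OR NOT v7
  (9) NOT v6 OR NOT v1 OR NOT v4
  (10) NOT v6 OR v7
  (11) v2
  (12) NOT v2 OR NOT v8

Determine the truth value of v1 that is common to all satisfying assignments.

True

Suppose v1 = false.
Unit clause (v8) forces v8 = true.
Unit clause (v2) forces v2 = true.
Now (NOT v2) is unsatisfied and unit — conflict.
So every satisfying assignment has v1 = True.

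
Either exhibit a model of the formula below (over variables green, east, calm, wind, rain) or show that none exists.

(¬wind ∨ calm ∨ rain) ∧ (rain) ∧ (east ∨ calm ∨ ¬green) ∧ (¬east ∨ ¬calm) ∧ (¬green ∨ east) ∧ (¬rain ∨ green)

green ↦ True; east ↦ True; calm ↦ False; wind ↦ False; rain ↦ True

(rain) alone gives rain = True.
(green) alone gives green = True.
(east) alone gives east = True.
(¬calm) alone gives calm = False.
No clause remains; wind is free.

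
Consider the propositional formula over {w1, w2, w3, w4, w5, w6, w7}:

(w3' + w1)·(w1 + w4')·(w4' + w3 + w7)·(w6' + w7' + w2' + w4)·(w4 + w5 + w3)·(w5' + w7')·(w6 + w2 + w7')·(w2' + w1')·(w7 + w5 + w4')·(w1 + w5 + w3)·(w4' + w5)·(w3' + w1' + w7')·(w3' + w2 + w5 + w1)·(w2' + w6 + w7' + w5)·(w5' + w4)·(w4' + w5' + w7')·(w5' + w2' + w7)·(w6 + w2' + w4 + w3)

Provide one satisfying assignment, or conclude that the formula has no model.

w1: 1,  w2: 0,  w3: 1,  w4: 0,  w5: 0,  w6: 1,  w7: 0

Try w3 = 1.
From the singleton clause (w1), w1 = 1.
From the singleton clause (w2'), w2 = 0.
From the singleton clause (w7'), w7 = 0.
Try w5 = 0.
From the singleton clause (w4'), w4 = 0.
Every clause is now satisfied; w6 is unconstrained.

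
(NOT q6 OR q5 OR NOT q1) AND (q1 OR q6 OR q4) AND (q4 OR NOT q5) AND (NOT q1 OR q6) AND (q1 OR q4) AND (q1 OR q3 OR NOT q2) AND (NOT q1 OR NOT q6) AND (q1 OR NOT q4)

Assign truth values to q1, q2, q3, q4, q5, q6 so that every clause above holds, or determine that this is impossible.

UNSATISFIABLE

Branch on q4: set q4 = true.
Unit clause (q1) forces q1 = true.
Unit clause (q6) forces q6 = true.
Now (NOT q6) is unsatisfied and unit — conflict.
Undo q4 and try q4 = false.
Unit clause (NOT q5) forces q5 = false.
Unit clause (q1) forces q1 = true.
Unit clause (NOT q6) forces q6 = false.
Now (q6) is unsatisfied and unit — conflict.
Either choice for q4 ends in contradiction.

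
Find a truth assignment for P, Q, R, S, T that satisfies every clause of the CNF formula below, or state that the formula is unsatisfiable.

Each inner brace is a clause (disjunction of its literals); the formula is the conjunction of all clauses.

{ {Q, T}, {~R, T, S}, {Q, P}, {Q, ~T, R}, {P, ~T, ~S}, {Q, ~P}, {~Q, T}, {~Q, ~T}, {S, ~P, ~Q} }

Suppose Q = 1.
From the singleton clause (T), T = 1.
Now (~T) is unsatisfied and unit — conflict.
So Q must be the other value — set Q = 0.
From the singleton clause (T), T = 1.
From the singleton clause (P), P = 1.
Now (~P) is unsatisfied and unit — conflict.
Either choice for Q ends in contradiction.

UNSATISFIABLE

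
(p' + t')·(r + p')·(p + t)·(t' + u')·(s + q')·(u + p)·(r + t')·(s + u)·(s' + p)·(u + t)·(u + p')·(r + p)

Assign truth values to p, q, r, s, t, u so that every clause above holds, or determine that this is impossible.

Case p = 1:
The clause (t') is unit, so t = 0.
The clause (r) is unit, so r = 1.
The clause (u) is unit, so u = 1.
Case s = 1:
No clause remains; q is free.

p=1; q=0; r=1; s=1; t=0; u=1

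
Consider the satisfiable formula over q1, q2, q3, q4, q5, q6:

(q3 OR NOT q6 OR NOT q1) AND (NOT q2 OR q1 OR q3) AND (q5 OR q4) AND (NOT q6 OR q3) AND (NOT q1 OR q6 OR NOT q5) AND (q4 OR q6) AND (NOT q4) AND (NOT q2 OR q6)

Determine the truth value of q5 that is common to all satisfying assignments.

Suppose q5 = false.
The clause (q4) is unit, so q4 = true.
Now (NOT q4) is unsatisfied and unit — conflict.
So every satisfying assignment has q5 = True.

True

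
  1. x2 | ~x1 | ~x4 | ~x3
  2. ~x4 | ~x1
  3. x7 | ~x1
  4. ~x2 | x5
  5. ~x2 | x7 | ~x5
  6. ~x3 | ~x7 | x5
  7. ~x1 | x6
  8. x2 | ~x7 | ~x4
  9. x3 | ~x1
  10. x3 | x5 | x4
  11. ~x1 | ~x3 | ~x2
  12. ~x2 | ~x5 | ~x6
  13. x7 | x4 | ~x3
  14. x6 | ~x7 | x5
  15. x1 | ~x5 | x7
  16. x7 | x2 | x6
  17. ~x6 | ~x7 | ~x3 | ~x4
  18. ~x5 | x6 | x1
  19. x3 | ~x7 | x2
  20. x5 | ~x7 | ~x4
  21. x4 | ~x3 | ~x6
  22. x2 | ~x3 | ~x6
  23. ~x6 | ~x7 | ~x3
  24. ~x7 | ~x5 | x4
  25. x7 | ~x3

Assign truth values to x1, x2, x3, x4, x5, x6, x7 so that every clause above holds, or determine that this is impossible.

Try x4 = 1.
Unit clause (~x1) forces x1 = 0.
Try x2 = 0.
Unit clause (~x7) forces x7 = 0.
Unit clause (~x5) forces x5 = 0.
Unit clause (x6) forces x6 = 1.
Unit clause (~x3) forces x3 = 0.
Every clause now holds.

x1=0; x2=0; x3=0; x4=1; x5=0; x6=1; x7=0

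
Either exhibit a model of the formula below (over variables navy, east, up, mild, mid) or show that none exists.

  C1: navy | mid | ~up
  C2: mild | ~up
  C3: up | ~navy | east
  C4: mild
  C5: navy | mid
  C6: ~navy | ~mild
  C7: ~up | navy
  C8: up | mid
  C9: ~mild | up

The clause (mild) is unit, so mild = 1.
The clause (~navy) is unit, so navy = 0.
The clause (mid) is unit, so mid = 1.
The clause (~up) is unit, so up = 0.
That conflicts with the unit clause (up).

UNSATISFIABLE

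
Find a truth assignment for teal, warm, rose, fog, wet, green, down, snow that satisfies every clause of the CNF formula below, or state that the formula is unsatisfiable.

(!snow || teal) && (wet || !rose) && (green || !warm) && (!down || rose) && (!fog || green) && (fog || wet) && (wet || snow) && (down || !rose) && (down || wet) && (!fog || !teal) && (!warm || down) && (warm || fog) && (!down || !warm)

teal=false, warm=false, rose=true, fog=true, wet=true, green=true, down=true, snow=false

Branch on snow: set snow = false.
Unit clause (wet) forces wet = true.
Branch on green: set green = true.
Branch on down: set down = true.
Unit clause (rose) forces rose = true.
Unit clause (!warm) forces warm = false.
Unit clause (fog) forces fog = true.
Unit clause (!teal) forces teal = false.
Every clause now holds.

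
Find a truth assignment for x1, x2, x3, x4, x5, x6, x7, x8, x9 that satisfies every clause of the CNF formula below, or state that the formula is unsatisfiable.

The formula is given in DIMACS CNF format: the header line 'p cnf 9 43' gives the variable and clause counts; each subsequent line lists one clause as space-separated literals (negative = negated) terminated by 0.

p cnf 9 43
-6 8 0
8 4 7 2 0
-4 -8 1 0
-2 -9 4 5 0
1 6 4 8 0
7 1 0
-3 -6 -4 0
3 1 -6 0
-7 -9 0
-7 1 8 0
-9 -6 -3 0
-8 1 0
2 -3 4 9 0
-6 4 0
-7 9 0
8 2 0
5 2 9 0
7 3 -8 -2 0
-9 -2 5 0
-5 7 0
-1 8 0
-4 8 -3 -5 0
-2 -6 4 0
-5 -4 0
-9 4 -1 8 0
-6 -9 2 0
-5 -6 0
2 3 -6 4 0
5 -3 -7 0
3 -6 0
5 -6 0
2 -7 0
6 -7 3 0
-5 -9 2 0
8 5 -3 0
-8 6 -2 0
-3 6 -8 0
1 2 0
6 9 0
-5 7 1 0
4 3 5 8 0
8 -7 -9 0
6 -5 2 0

x1: True, x2: False, x3: False, x4: True, x5: False, x6: False, x7: False, x8: True, x9: True

Try x6 = False.
(x9) alone gives x9 = True.
(¬x7) alone gives x7 = False.
(x1) alone gives x1 = True.
(¬x5) alone gives x5 = False.
(¬x2) alone gives x2 = False.
(x8) alone gives x8 = True.
(¬x3) alone gives x3 = False.
No clause remains; x4 is free.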